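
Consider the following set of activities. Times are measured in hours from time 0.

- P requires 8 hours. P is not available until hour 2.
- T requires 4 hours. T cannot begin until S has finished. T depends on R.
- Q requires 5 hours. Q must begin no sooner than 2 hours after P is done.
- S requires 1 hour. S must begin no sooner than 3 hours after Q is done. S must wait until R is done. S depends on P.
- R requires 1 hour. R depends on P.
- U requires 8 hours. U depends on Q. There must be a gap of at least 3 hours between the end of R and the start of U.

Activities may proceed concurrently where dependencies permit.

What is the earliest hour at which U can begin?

P cannot begin until its own release at hour 2. It runs from hour 2 to 2 + 8 = hour 10.
R waits on P (finishes hour 10), so it starts at hour 10 and finishes at 10 + 1 = hour 11.
After P (finishes hour 10, plus 2-hour gap → hour 12), Q can start at hour 12 and finishes at hour 17.
U waits on Q (finishes hour 17); R (finishes hour 11, plus 3-hour gap → hour 14). The latest of these is hour 17, which is the earliest U can start.

17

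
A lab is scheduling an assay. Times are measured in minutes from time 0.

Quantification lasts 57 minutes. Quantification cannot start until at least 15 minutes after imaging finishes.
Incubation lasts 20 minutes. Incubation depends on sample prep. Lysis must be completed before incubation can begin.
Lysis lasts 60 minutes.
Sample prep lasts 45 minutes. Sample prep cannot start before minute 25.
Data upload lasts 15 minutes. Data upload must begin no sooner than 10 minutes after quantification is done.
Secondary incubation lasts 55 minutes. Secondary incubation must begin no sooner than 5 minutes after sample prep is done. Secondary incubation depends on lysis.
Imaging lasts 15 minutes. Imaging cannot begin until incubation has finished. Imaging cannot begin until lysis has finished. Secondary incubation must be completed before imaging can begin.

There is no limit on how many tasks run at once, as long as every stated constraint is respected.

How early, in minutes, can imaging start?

130

Lysis can start immediately at minute 0; it finishes at minute 60.
Sample prep cannot begin until its own release at minute 25. It runs from minute 25 to 25 + 45 = minute 70.
Secondary incubation cannot start until sample prep (finishes minute 70, plus 5-minute gap → minute 75); lysis (finishes minute 60). The controlling bound is minute 75, so secondary incubation finishes at 75 + 55 = minute 130.
Incubation needs all of sample prep (finishes minute 70); lysis (finishes minute 60). That puts its earliest start at minute 70; it finishes at 70 + 20 = minute 90.
Imaging waits on incubation (finishes minute 90); lysis (finishes minute 60); secondary incubation (finishes minute 130). The latest of these is minute 130, which is the earliest imaging can start.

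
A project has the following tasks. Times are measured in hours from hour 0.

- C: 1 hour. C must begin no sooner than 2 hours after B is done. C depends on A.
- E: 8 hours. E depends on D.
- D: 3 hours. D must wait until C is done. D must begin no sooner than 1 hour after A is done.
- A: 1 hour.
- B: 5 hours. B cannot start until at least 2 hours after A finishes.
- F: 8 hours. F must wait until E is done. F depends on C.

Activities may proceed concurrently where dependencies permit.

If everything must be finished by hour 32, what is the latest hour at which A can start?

2

To finish by hour 32, F (duration 8) must start no later than hour 24.
E feeds into F (must start by hour 24); so E must finish by hour 24 and therefore start by hour 16.
D must finish before E (must start by hour 16). With a 3-hour duration, D must start by 16 − 3 = hour 13.
For C: D (must start by hour 13); F (must start by hour 24). The most restrictive is hour 13; with a 1-hour duration, C must start by hour 12.
B has to be done before C (must start by hour 12, minus 2-hour gap → hour 10). That means finishing by hour 10, i.e. starting by 10 − 5 = hour 5.
A feeds B (must start by hour 5, minus 2-hour gap → hour 3); C (must start by hour 12); D (must start by hour 13, minus 1-hour gap → hour 12). Taking the minimum, A must finish by hour 3 and start by 3 − 1 = hour 2.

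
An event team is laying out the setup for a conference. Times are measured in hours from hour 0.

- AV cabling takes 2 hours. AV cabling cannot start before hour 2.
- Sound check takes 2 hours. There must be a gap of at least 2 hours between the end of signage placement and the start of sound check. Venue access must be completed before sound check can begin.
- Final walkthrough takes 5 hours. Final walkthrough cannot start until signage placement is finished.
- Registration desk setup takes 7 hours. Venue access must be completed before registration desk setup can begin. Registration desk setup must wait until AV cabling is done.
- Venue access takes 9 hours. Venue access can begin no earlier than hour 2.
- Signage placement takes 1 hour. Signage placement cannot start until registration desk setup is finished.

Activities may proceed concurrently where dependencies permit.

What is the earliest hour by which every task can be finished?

AV cabling cannot begin until its own release at hour 2. It runs from hour 2 to 2 + 2 = hour 4.
Venue access waits on its own release at hour 2, so it starts at hour 2 and finishes at 2 + 9 = hour 11.
For registration desk setup: venue access (finishes hour 11); AV cabling (finishes hour 4). Taking the maximum gives a start of hour 11, and it finishes at 11 + 7 = hour 18.
Signage placement cannot begin until registration desk setup (finishes hour 18). It runs from hour 18 to 18 + 1 = hour 19.
After signage placement (finishes hour 19), final walkthrough can start at hour 19 and finishes at hour 24.
Sound check needs all of signage placement (finishes hour 19, plus 2-hour gap → hour 21); venue access (finishes hour 11). That puts its earliest start at hour 21; it finishes at 21 + 2 = hour 23.
All tasks are finished once the last one completes. Finish times: Venue access at 11, AV cabling at 4, Registration desk setup at 18, Signage placement at 19, Sound check at 23, Final walkthrough at 24. The latest is hour 24.

24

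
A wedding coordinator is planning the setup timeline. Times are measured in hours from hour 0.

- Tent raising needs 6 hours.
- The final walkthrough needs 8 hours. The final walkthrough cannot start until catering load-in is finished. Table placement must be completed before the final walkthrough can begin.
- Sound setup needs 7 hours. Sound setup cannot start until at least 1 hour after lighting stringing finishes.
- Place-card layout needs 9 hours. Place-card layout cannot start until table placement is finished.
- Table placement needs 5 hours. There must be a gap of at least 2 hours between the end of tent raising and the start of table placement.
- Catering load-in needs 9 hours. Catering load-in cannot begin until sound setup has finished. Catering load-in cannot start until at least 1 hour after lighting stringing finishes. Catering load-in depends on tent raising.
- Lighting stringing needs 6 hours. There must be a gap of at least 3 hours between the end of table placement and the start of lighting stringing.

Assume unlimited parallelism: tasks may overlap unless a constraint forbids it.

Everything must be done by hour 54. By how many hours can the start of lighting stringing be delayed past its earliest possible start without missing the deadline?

Tent raising has no prerequisites, so it starts at hour 0 and finishes at hour 6.
Table placement cannot begin until tent raising (finishes hour 6, plus 2-hour gap → hour 8). It runs from hour 8 to 8 + 5 = hour 13.
After table placement (finishes hour 13, plus 3-hour gap → hour 16), lighting stringing can start at hour 16 and finishes at hour 22.

Working backward from the deadline:
To finish by hour 54, the final walkthrough (duration 8) must start no later than hour 46.
Catering load-in has to be done before the final walkthrough (must start by hour 46). That means finishing by hour 46, i.e. starting by 46 − 9 = hour 37.
Sound setup has to be done before catering load-in (must start by hour 37). That means finishing by hour 37, i.e. starting by 37 − 7 = hour 30.
Lighting stringing has several dependents: sound setup (must start by hour 30, minus 1-hour gap → hour 29); catering load-in (must start by hour 37, minus 1-hour gap → hour 36). The earliest of those limits is hour 29, so lighting stringing must start by 29 − 6 = hour 23.
So lighting stringing can start as early as hour 16 and as late as hour 23, giving 23 − 16 = 7 hours of slack.

7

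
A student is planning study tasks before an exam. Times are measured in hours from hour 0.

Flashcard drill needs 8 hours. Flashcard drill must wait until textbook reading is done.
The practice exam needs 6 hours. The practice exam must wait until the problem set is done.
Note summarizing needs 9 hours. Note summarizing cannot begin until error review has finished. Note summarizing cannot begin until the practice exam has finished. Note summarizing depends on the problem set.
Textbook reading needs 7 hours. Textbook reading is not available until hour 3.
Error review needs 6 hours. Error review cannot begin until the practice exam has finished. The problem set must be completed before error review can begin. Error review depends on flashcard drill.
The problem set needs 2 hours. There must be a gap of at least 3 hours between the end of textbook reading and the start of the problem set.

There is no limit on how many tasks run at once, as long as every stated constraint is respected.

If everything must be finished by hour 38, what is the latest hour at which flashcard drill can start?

To finish by hour 38, note summarizing (duration 9) must start no later than hour 29.
Error review feeds into note summarizing (must start by hour 29); so error review must finish by hour 29 and therefore start by hour 23.
Flashcard drill must finish before error review (must start by hour 23). With an 8-hour duration, flashcard drill must start by 23 − 8 = hour 15.

15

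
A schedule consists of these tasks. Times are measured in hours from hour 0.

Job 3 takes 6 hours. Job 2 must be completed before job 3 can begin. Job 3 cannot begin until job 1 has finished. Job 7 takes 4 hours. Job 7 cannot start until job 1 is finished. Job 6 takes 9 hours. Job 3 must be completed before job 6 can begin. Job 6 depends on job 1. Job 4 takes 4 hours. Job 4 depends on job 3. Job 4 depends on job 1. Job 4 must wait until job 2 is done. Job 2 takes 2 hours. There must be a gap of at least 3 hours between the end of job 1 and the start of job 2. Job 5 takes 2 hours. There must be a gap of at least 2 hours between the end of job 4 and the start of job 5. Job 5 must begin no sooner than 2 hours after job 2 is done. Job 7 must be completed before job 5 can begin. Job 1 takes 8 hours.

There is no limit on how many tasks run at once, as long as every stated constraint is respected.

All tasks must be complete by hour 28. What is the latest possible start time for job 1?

Nothing follows job 5; the deadline of hour 28 is its only limit. It must start by 28 − 2 = hour 26.
Since job 5 (must start by hour 26, minus 2-hour gap → hour 24) depends on it, job 4 must finish by hour 24. Backing off its 4-hour duration gives a latest start of hour 20.
Job 6 must finish by hour 28; it takes 9 hours, so it must start by 28 − 9 = hour 19.
Job 3 feeds job 4 (must start by hour 20); job 6 (must start by hour 19). Taking the minimum, job 3 must finish by hour 19 and start by 19 − 6 = hour 13.
Job 2 must finish in time for job 3 (must start by hour 13); job 4 (must start by hour 20); job 5 (must start by hour 26, minus 2-hour gap → hour 24). The tightest is hour 13, so job 2 must start by 13 − 2 = hour 11.
Since job 5 (must start by hour 26) depends on it, job 7 must finish by hour 26. Backing off its 4-hour duration gives a latest start of hour 22.
Job 1 must finish in time for job 2 (must start by hour 11, minus 3-hour gap → hour 8); job 3 (must start by hour 13); job 4 (must start by hour 20); job 6 (must start by hour 19); job 7 (must start by hour 22). The tightest is hour 8, so job 1 must start by 8 − 8 = hour 0.

0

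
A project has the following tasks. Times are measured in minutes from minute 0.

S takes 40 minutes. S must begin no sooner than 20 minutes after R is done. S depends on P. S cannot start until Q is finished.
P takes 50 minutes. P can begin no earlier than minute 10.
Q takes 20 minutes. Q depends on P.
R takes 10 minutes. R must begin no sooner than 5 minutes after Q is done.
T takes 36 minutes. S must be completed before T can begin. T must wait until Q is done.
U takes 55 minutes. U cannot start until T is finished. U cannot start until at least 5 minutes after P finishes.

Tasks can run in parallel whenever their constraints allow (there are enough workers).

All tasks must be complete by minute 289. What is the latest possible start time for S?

Nothing follows U; the deadline of minute 289 is its only limit. It must start by 289 − 55 = minute 234.
T must finish before U (must start by minute 234). With a 36-minute duration, T must start by 234 − 36 = minute 198.
S has to be done before T (must start by minute 198). That means finishing by minute 198, i.e. starting by 198 − 40 = minute 158.

158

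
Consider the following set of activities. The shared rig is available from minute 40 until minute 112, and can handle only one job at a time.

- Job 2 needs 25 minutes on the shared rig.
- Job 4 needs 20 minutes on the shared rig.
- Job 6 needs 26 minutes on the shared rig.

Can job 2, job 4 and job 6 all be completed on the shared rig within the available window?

Yes

The shared rig window is 112 − 40 = 72 minutes.
Running back to back, the jobs need 25 + 20 + 26 = 71 minutes on the shared rig.
Since 71 ≤ 72, they fit within the window.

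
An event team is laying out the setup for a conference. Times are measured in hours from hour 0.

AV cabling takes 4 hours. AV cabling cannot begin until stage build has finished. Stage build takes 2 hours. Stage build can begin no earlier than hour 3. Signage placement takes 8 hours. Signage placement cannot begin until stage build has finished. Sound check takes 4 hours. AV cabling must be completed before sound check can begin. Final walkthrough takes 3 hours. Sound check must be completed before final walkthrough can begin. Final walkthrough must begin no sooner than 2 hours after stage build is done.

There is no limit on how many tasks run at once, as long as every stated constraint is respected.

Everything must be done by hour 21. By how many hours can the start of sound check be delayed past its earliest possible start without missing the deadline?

After its own release at hour 3, stage build can start at hour 3 and finishes at hour 5.
After stage build (finishes hour 5), AV cabling can start at hour 5 and finishes at hour 9.
After AV cabling (finishes hour 9), sound check can start at hour 9 and finishes at hour 13.

Working backward from the deadline:
Final walkthrough has no dependents, so it just needs to finish by hour 21. Starting by 21 − 3 = hour 18 achieves that.
Sound check has to be done before final walkthrough (must start by hour 18). That means finishing by hour 18, i.e. starting by 18 − 4 = hour 14.
So sound check can start as early as hour 9 and as late as hour 14, giving 14 − 9 = 5 hours of slack.

5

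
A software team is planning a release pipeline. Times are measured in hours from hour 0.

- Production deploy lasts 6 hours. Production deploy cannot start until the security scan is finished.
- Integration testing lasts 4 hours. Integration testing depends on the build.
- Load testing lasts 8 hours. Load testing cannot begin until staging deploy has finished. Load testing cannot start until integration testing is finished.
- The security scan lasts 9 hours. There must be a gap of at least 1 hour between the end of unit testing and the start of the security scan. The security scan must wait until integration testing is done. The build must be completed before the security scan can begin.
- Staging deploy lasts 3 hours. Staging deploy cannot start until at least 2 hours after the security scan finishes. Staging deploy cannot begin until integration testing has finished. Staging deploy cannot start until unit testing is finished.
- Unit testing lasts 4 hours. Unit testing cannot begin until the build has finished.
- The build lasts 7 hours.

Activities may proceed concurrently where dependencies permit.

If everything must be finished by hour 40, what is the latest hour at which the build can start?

6

To finish by hour 40, load testing (duration 8) must start no later than hour 32.
Staging deploy has to be done before load testing (must start by hour 32). That means finishing by hour 32, i.e. starting by 32 − 3 = hour 29.
Production deploy has no dependents, so it just needs to finish by hour 40. Starting by 40 − 6 = hour 34 achieves that.
The security scan has several dependents: staging deploy (must start by hour 29, minus 2-hour gap → hour 27); production deploy (must start by hour 34). The earliest of those limits is hour 27, so the security scan must start by 27 − 9 = hour 18.
Unit testing feeds the security scan (must start by hour 18, minus 1-hour gap → hour 17); staging deploy (must start by hour 29). Taking the minimum, unit testing must finish by hour 17 and start by 17 − 4 = hour 13.
Integration testing has several dependents: the security scan (must start by hour 18); staging deploy (must start by hour 29); load testing (must start by hour 32). The earliest of those limits is hour 18, so integration testing must start by 18 − 4 = hour 14.
The build must finish in time for unit testing (must start by hour 13); integration testing (must start by hour 14); the security scan (must start by hour 18). The tightest is hour 13, so the build must start by 13 − 7 = hour 6.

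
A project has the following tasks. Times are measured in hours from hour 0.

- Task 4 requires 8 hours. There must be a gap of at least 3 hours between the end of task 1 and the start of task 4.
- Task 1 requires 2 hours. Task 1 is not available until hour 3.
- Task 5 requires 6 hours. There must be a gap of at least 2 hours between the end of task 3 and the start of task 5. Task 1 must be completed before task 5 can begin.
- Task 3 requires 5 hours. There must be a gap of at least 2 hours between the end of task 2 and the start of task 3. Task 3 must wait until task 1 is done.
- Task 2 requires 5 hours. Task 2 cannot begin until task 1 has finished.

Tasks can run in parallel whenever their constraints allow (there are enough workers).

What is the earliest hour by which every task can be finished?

Task 1 waits on its own release at hour 3, so it starts at hour 3 and finishes at 3 + 2 = hour 5.
Task 4 waits on task 1 (finishes hour 5, plus 3-hour gap → hour 8), so it starts at hour 8 and finishes at 8 + 8 = hour 16.
Task 2 cannot begin until task 1 (finishes hour 5). It runs from hour 5 to 5 + 5 = hour 10.
Task 3 needs all of task 2 (finishes hour 10, plus 2-hour gap → hour 12); task 1 (finishes hour 5). That puts its earliest start at hour 12; it finishes at 12 + 5 = hour 17.
For task 5: task 3 (finishes hour 17, plus 2-hour gap → hour 19); task 1 (finishes hour 5). Taking the maximum gives a start of hour 19, and it finishes at 19 + 6 = hour 25.
All tasks are finished once the last one completes. Finish times: Task 1 at 5, Task 2 at 10, Task 3 at 17, Task 4 at 16, Task 5 at 25. The latest is hour 25.

25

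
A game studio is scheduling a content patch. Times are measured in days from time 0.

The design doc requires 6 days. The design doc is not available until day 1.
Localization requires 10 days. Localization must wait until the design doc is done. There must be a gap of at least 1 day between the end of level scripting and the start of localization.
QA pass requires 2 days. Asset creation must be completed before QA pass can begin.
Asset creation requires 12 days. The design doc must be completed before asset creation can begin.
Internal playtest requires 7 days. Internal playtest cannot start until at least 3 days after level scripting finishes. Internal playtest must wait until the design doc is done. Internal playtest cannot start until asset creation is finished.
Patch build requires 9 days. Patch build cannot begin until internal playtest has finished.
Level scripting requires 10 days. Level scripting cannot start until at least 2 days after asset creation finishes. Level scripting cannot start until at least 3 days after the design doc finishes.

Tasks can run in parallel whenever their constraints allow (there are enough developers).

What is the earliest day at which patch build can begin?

41

The design doc cannot begin until its own release at day 1. It runs from day 1 to 1 + 6 = day 7.
Asset creation cannot begin until the design doc (finishes day 7). It runs from day 7 to 7 + 12 = day 19.
Level scripting has to wait for asset creation (finishes day 19, plus 2-day gap → day 21); the design doc (finishes day 7, plus 3-day gap → day 10). The latest of these is day 21, so level scripting runs day 21 to 21 + 10 = day 31.
Internal playtest cannot start until level scripting (finishes day 31, plus 3-day gap → day 34); the design doc (finishes day 7); asset creation (finishes day 19). The controlling bound is day 34, so internal playtest finishes at 34 + 7 = day 41.
Patch build waits on internal playtest (finishes day 41), so the earliest it can start is day 41.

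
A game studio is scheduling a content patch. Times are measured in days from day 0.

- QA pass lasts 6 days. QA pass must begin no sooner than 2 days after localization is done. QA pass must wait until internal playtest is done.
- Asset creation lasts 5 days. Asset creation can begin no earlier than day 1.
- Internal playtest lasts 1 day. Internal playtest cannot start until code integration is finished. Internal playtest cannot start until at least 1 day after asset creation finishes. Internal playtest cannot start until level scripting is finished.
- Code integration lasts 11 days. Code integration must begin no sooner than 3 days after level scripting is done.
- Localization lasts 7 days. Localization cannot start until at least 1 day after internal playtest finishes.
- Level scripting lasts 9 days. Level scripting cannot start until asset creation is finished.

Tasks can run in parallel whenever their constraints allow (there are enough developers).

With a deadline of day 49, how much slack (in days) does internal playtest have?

3

After its own release at day 1, asset creation can start at day 1 and finishes at day 6.
Level scripting cannot begin until asset creation (finishes day 6). It runs from day 6 to 6 + 9 = day 15.
Code integration waits on level scripting (finishes day 15, plus 3-day gap → day 18), so it starts at day 18 and finishes at 18 + 11 = day 29.
Internal playtest has to wait for code integration (finishes day 29); asset creation (finishes day 6, plus 1-day gap → day 7); level scripting (finishes day 15). The latest of these is day 29, so internal playtest runs day 29 to 29 + 1 = day 30.

Working backward from the deadline:
QA pass has no dependents, so it just needs to finish by day 49. Starting by 49 − 6 = day 43 achieves that.
Since QA pass (must start by day 43, minus 2-day gap → day 41) depends on it, localization must finish by day 41. Backing off its 7-day duration gives a latest start of day 34.
Internal playtest must finish in time for localization (must start by day 34, minus 1-day gap → day 33); QA pass (must start by day 43). The tightest is day 33, so internal playtest must start by 33 − 1 = day 32.
So internal playtest can start as early as day 29 and as late as day 32, giving 32 − 29 = 3 days of slack.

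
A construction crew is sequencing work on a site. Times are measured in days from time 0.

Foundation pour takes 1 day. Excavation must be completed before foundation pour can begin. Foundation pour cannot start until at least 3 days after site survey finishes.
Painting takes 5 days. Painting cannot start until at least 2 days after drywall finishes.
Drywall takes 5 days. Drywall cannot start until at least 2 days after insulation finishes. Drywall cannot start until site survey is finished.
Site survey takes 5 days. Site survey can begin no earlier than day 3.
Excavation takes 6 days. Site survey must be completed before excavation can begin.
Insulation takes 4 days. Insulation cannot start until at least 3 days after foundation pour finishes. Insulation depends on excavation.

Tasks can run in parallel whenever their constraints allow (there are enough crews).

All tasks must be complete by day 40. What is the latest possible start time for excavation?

Painting must finish by day 40; it takes 5 days, so it must start by 40 − 5 = day 35.
Drywall feeds into painting (must start by day 35, minus 2-day gap → day 33); so drywall must finish by day 33 and therefore start by day 28.
Insulation has to be done before drywall (must start by day 28, minus 2-day gap → day 26). That means finishing by day 26, i.e. starting by 26 − 4 = day 22.
Foundation pour has to be done before insulation (must start by day 22, minus 3-day gap → day 19). That means finishing by day 19, i.e. starting by 19 − 1 = day 18.
Excavation feeds foundation pour (must start by day 18); insulation (must start by day 22). Taking the minimum, excavation must finish by day 18 and start by 18 − 6 = day 12.

12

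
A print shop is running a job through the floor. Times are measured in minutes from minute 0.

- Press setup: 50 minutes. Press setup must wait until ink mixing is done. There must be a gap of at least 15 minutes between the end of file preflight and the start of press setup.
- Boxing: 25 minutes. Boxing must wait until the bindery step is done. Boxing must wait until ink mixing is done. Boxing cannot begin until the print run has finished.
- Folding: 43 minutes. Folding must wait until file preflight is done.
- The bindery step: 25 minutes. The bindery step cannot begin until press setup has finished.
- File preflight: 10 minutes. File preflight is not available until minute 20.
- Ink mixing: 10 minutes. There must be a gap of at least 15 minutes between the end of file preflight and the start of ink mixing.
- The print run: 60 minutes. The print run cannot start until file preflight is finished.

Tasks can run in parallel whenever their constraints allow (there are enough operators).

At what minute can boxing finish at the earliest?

155

After its own release at minute 20, file preflight can start at minute 20 and finishes at minute 30.
The print run cannot begin until file preflight (finishes minute 30). It runs from minute 30 to 30 + 60 = minute 90.
Ink mixing waits on file preflight (finishes minute 30, plus 15-minute gap → minute 45), so it starts at minute 45 and finishes at 45 + 10 = minute 55.
Press setup cannot start until ink mixing (finishes minute 55); file preflight (finishes minute 30, plus 15-minute gap → minute 45). The controlling bound is minute 55, so press setup finishes at 55 + 50 = minute 105.
The bindery step cannot begin until press setup (finishes minute 105). It runs from minute 105 to 105 + 25 = minute 130.
Boxing cannot start until the bindery step (finishes minute 130); ink mixing (finishes minute 55); the print run (finishes minute 90). The controlling bound is minute 130, so boxing finishes at 130 + 25 = minute 155.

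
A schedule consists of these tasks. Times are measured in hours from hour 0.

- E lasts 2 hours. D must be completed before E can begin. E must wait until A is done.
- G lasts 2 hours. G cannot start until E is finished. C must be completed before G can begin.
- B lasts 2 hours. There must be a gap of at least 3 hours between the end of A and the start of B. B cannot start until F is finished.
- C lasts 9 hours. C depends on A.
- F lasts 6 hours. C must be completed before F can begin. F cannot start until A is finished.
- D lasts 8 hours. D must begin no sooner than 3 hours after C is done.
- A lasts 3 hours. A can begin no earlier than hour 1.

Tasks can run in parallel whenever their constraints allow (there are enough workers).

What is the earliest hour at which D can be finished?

A waits on its own release at hour 1, so it starts at hour 1 and finishes at 1 + 3 = hour 4.
C waits on A (finishes hour 4), so it starts at hour 4 and finishes at 4 + 9 = hour 13.
After C (finishes hour 13, plus 3-hour gap → hour 16), D can start at hour 16 and finishes at hour 24.

24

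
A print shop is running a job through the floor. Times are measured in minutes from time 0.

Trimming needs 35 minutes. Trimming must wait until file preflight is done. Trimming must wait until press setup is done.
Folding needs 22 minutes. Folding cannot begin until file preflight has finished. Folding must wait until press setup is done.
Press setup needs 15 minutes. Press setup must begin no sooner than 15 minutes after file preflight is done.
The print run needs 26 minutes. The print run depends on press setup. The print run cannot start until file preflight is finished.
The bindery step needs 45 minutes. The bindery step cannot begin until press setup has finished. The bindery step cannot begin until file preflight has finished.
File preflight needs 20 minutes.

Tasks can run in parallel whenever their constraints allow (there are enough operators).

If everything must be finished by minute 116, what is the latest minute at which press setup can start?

56

Nothing follows the print run; the deadline of minute 116 is its only limit. It must start by 116 − 26 = minute 90.
Trimming must finish by minute 116; it takes 35 minutes, so it must start by 116 − 35 = minute 81.
Folding must finish by minute 116; it takes 22 minutes, so it must start by 116 − 22 = minute 94.
To finish by minute 116, the bindery step (duration 45) must start no later than minute 71.
Press setup has several dependents: the print run (must start by minute 90); trimming (must start by minute 81); folding (must start by minute 94); the bindery step (must start by minute 71). The earliest of those limits is minute 71, so press setup must start by 71 − 15 = minute 56.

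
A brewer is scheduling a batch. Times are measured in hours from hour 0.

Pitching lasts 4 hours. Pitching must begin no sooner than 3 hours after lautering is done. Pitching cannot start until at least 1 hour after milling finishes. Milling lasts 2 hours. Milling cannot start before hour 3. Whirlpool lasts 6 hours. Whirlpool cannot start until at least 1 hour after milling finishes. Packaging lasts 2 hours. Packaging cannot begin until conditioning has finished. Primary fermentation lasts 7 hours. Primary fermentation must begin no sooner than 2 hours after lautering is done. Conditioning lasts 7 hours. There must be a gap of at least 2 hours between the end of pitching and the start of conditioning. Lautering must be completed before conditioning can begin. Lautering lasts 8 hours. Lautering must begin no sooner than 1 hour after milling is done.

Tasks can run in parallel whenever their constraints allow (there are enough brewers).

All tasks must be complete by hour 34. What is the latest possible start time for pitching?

Packaging must finish by hour 34; it takes 2 hours, so it must start by 34 − 2 = hour 32.
Conditioning feeds into packaging (must start by hour 32); so conditioning must finish by hour 32 and therefore start by hour 25.
Pitching feeds into conditioning (must start by hour 25, minus 2-hour gap → hour 23); so pitching must finish by hour 23 and therefore start by hour 19.

19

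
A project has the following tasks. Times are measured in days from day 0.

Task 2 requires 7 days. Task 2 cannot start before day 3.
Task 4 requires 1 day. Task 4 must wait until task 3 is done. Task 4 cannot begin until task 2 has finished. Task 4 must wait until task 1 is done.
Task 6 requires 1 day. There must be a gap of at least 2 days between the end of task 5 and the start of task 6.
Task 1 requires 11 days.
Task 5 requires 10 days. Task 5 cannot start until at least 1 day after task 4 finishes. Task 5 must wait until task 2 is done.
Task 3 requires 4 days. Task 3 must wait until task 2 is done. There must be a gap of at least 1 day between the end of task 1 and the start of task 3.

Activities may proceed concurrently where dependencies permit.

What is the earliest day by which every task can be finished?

Task 2 cannot begin until its own release at day 3. It runs from day 3 to 3 + 7 = day 10.
Nothing blocks task 1, so it runs from day 0 to day 11.
Task 3 has to wait for task 2 (finishes day 10); task 1 (finishes day 11, plus 1-day gap → day 12). The latest of these is day 12, so task 3 runs day 12 to 12 + 4 = day 16.
For task 4: task 3 (finishes day 16); task 2 (finishes day 10); task 1 (finishes day 11). Taking the maximum gives a start of day 16, and it finishes at 16 + 1 = day 17.
Task 5 cannot start until task 4 (finishes day 17, plus 1-day gap → day 18); task 2 (finishes day 10). The controlling bound is day 18, so task 5 finishes at 18 + 10 = day 28.
Task 6 cannot begin until task 5 (finishes day 28, plus 2-day gap → day 30). It runs from day 30 to 30 + 1 = day 31.
All tasks are finished once the last one completes. Finish times: Task 1 at 11, Task 2 at 10, Task 3 at 16, Task 4 at 17, Task 5 at 28, Task 6 at 31. The latest is day 31.

31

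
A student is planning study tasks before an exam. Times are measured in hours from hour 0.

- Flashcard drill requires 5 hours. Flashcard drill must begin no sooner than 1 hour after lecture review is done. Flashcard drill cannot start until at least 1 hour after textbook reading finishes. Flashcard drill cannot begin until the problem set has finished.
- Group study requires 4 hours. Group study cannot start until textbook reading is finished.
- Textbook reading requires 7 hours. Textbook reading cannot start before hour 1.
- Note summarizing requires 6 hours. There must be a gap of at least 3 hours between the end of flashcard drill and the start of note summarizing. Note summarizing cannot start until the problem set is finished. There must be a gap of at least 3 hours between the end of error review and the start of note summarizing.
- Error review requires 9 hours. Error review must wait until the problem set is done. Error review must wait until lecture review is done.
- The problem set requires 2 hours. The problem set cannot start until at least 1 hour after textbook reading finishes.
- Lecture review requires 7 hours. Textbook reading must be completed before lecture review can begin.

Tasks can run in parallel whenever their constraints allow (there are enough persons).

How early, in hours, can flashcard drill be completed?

21

Textbook reading waits on its own release at hour 1, so it starts at hour 1 and finishes at 1 + 7 = hour 8.
The problem set cannot begin until textbook reading (finishes hour 8, plus 1-hour gap → hour 9). It runs from hour 9 to 9 + 2 = hour 11.
Lecture review waits on textbook reading (finishes hour 8), so it starts at hour 8 and finishes at 8 + 7 = hour 15.
Flashcard drill cannot start until lecture review (finishes hour 15, plus 1-hour gap → hour 16); textbook reading (finishes hour 8, plus 1-hour gap → hour 9); the problem set (finishes hour 11). The controlling bound is hour 16, so flashcard drill finishes at 16 + 5 = hour 21.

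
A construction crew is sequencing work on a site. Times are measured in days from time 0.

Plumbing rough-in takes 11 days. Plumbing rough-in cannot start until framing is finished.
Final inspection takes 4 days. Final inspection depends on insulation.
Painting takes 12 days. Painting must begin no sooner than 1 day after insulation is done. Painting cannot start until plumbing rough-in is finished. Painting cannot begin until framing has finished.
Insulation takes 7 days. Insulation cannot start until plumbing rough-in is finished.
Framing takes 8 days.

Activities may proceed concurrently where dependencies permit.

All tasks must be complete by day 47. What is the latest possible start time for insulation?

27

Nothing follows painting; the deadline of day 47 is its only limit. It must start by 47 − 12 = day 35.
Final inspection has no dependents, so it just needs to finish by day 47. Starting by 47 − 4 = day 43 achieves that.
Insulation feeds painting (must start by day 35, minus 1-day gap → day 34); final inspection (must start by day 43). Taking the minimum, insulation must finish by day 34 and start by 34 − 7 = day 27.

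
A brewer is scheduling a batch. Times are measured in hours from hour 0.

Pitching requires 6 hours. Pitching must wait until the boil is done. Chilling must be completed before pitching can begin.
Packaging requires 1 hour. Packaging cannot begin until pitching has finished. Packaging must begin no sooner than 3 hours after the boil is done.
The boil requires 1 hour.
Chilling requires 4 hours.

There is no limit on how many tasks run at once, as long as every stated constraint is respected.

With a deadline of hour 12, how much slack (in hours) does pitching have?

1

Chilling can start immediately at hour 0; it finishes at hour 4.
Nothing blocks the boil, so it runs from hour 0 to hour 1.
Pitching needs all of the boil (finishes hour 1); chilling (finishes hour 4). That puts its earliest start at hour 4; it finishes at 4 + 6 = hour 10.

Working backward from the deadline:
Packaging has no dependents, so it just needs to finish by hour 12. Starting by 12 − 1 = hour 11 achieves that.
Since packaging (must start by hour 11) depends on it, pitching must finish by hour 11. Backing off its 6-hour duration gives a latest start of hour 5.
So pitching can start as early as hour 4 and as late as hour 5, giving 5 − 4 = 1 hour of slack.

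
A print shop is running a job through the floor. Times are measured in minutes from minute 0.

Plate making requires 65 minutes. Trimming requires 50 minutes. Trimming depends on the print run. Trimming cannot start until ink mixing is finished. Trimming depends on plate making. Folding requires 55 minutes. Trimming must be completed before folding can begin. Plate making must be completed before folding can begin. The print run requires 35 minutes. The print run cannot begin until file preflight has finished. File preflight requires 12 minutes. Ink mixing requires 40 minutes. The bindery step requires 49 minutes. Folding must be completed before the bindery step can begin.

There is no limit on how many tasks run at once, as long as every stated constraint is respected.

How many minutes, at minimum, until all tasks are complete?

219

Ink mixing has no prerequisites, so it starts at minute 0 and finishes at minute 40.
Plate making can start immediately at minute 0; it finishes at minute 65.
File preflight has no prerequisites, so it starts at minute 0 and finishes at minute 12.
The print run waits on file preflight (finishes minute 12), so it starts at minute 12 and finishes at 12 + 35 = minute 47.
Trimming has to wait for the print run (finishes minute 47); ink mixing (finishes minute 40); plate making (finishes minute 65). The latest of these is minute 65, so trimming runs minute 65 to 65 + 50 = minute 115.
For folding: trimming (finishes minute 115); plate making (finishes minute 65). Taking the maximum gives a start of minute 115, and it finishes at 115 + 55 = minute 170.
The bindery step waits on folding (finishes minute 170), so it starts at minute 170 and finishes at 170 + 49 = minute 219.
All tasks are finished once the last one completes. Finish times: File preflight at 12, Plate making at 65, Ink mixing at 40, The print run at 47, Trimming at 115, Folding at 170, The bindery step at 219. The latest is minute 219.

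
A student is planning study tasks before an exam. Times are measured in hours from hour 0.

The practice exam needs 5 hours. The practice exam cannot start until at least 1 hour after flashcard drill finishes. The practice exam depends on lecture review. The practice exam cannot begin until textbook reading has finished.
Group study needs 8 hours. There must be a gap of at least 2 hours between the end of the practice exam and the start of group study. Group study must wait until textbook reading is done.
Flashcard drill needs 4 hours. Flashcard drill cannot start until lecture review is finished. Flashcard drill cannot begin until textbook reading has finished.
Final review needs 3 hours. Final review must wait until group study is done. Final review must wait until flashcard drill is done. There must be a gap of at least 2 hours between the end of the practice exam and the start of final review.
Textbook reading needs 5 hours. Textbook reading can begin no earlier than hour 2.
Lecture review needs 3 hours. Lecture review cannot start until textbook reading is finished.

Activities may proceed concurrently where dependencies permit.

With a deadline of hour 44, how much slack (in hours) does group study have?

11

Textbook reading waits on its own release at hour 2, so it starts at hour 2 and finishes at 2 + 5 = hour 7.
After textbook reading (finishes hour 7), lecture review can start at hour 7 and finishes at hour 10.
Flashcard drill needs all of lecture review (finishes hour 10); textbook reading (finishes hour 7). That puts its earliest start at hour 10; it finishes at 10 + 4 = hour 14.
The practice exam cannot start until flashcard drill (finishes hour 14, plus 1-hour gap → hour 15); lecture review (finishes hour 10); textbook reading (finishes hour 7). The controlling bound is hour 15, so the practice exam finishes at 15 + 5 = hour 20.
Group study needs all of the practice exam (finishes hour 20, plus 2-hour gap → hour 22); textbook reading (finishes hour 7). That puts its earliest start at hour 22; it finishes at 22 + 8 = hour 30.

Working backward from the deadline:
Final review has no dependents, so it just needs to finish by hour 44. Starting by 44 − 3 = hour 41 achieves that.
Since final review (must start by hour 41) depends on it, group study must finish by hour 41. Backing off its 8-hour duration gives a latest start of hour 33.
So group study can start as early as hour 22 and as late as hour 33, giving 33 − 22 = 11 hours of slack.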